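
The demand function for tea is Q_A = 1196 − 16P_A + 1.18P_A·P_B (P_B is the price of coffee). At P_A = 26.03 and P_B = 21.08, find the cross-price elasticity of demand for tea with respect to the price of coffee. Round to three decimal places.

At P_A = 26.03 and P_B = 21.08: Q_A = 1427.001.
∂Q_A/∂P_B = 1.18P_A = 1.18(26.03) = 30.7154.
ε = (∂Q_A/∂P_B)(P_B/Q_A) = 30.7154 × (21.08/1427.001) ≈ 0.454.

0.454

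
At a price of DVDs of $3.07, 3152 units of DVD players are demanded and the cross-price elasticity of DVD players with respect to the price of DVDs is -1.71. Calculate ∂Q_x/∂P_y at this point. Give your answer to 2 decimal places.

ε = (∂Q_x/∂P_y)·(P_y/Q_x) ⇒ ∂Q_x/∂P_y = ε·Q_x/P_y = -1.71 × 3152/3.07 ≈ -1755.67.

-1755.67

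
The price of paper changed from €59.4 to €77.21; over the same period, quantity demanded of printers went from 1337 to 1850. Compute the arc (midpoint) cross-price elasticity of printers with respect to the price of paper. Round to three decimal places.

1.235

ΔQ_A = 1850 − 1337 = 513; ΔP_B = 77.21 − 59.4 = 17.81.
Midpoints: Q̄_A = 1593.5, P̄_B = 68.30.
ε = (ΔQ_A/Q̄_A)/(ΔP_B/P̄_B) = (513/1593.5)/(17.81/68.30) ≈ 1.235.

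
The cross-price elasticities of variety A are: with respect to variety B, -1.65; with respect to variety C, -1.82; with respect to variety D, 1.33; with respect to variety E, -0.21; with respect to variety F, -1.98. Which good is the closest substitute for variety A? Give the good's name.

Substitutes have ε > 0. Among the positive values, 1.33 (variety D) is largest.

variety D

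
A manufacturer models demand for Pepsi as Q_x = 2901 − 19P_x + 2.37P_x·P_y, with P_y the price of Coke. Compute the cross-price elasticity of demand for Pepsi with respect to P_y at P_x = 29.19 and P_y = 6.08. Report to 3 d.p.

At P_x = 29.19 and P_y = 6.08: Q_x = 2767.006.
∂Q_x/∂P_y = 2.37P_x = 2.37(29.19) = 69.1803.
ε = (∂Q_x/∂P_y)(P_y/Q_x) = 69.1803 × (6.08/2767.006) ≈ 0.152.
ε > 0: substitutes.

0.152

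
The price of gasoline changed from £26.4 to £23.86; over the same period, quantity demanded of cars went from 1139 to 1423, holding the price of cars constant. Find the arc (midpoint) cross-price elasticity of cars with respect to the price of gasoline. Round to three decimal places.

-2.193

ΔQ_A = 1423 − 1139 = 284; ΔP_B = 23.86 − 26.4 = -2.54.
Midpoints: Q̄_A = 1281.0, P̄_B = 25.13.
ε = (ΔQ_A/Q̄_A)/(ΔP_B/P̄_B) = (284/1281.0)/(-2.54/25.13) ≈ -2.193.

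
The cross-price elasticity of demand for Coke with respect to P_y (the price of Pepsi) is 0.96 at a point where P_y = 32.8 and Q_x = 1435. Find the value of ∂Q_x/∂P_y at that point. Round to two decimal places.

ε = (∂Q_x/∂P_y)·(P_y/Q_x) ⇒ ∂Q_x/∂P_y = ε·Q_x/P_y = 0.96 × 1435/32.8 ≈ 42.00.

42.00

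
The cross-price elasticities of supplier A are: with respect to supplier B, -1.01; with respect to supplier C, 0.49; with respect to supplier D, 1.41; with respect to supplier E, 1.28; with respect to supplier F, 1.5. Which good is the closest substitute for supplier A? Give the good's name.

supplier F

Substitutes have ε > 0. Among the positive values, 1.5 (supplier F) is largest.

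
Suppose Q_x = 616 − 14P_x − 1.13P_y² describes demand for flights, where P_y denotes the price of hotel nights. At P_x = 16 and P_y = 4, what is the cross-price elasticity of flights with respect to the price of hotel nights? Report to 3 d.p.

-0.097

At P_x = 16 and P_y = 4: Q_x = 373.92.
∂Q_x/∂P_y = -2.26P_y = -2.26(4) = -9.0400.
ε = (∂Q_x/∂P_y)(P_y/Q_x) = -9.0400 × (4/373.92) ≈ -0.097.
ε < 0: complements.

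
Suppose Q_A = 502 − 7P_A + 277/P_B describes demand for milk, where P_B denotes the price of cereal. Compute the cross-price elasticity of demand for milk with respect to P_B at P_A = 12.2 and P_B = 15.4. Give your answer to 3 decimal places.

-0.041

At P_A = 12.2 and P_B = 15.4: Q_A = 434.587.
∂Q_A/∂P_B = −277/P_B² = -1.1680.
ε = (∂Q_A/∂P_B)(P_B/Q_A) = -1.1680 × (15.4/434.587) ≈ -0.041.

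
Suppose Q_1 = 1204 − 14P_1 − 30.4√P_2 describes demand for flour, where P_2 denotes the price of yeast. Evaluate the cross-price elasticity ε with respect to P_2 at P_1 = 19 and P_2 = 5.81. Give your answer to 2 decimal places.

At P_1 = 19 and P_2 = 5.81: Q_1 = 864.724.
∂Q_1/∂P_2 = -30.4/(2√P_2) = -30.4/(2√5.81) = -6.3060.
ε = (∂Q_1/∂P_2)(P_2/Q_1) = -6.3060 × (5.81/864.724) ≈ -0.04.
ε < 0: complements.

-0.04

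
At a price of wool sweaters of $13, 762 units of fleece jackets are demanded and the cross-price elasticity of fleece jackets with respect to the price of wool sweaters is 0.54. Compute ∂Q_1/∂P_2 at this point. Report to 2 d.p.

ε = (∂Q_1/∂P_2)·(P_2/Q_1) ⇒ ∂Q_1/∂P_2 = ε·Q_1/P_2 = 0.54 × 762/13 ≈ 31.65.

31.65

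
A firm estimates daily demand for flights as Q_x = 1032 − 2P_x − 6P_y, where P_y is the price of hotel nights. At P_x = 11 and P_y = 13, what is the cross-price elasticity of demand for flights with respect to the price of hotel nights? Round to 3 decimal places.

At P_x = 11 and P_y = 13: Q_x = 932.
∂Q_x/∂P_y = -6.
ε = (∂Q_x/∂P_y)(P_y/Q_x) = -6 × (13/932) ≈ -0.084.
Since ε < 0, flights and hotel nights are complements.

-0.084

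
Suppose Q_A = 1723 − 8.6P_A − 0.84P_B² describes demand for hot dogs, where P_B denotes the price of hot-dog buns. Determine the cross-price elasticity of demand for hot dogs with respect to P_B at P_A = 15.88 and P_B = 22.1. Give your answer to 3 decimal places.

At P_A = 15.88 and P_B = 22.1: Q_A = 1176.168.
∂Q_A/∂P_B = -1.68P_B = -1.68(22.1) = -37.1280.
ε = (∂Q_A/∂P_B)(P_B/Q_A) = -37.1280 × (22.1/1176.168) ≈ -0.698.
ε < 0: complements.

-0.698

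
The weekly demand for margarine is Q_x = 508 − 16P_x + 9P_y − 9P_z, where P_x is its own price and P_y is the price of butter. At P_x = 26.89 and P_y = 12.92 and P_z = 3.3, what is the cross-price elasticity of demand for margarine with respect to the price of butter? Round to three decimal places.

At P_x = 26.89 and P_y = 12.92 and P_z = 3.3: Q_x = 164.34.
∂Q_x/∂P_y = 9.
ε = (∂Q_x/∂P_y)(P_y/Q_x) = 9 × (12.92/164.34) ≈ 0.708.
Since ε > 0, margarine and butter are substitutes.

0.708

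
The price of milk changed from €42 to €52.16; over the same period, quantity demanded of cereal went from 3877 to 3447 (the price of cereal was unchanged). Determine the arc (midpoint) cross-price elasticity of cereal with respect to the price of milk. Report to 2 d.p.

-0.54

ΔQ_A = 3447 − 3877 = -430; ΔP_B = 52.16 − 42 = 10.16.
Midpoints: Q̄_A = 3662.0, P̄_B = 47.08.
ε = (ΔQ_A/Q̄_A)/(ΔP_B/P̄_B) = (-430/3662.0)/(10.16/47.08) ≈ -0.54.
ε < 0: cereal and milk are complements.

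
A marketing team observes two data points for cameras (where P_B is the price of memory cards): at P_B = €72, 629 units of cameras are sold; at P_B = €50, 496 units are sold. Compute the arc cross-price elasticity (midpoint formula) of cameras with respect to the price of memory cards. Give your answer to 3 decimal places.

ΔQ_A = 496 − 629 = -133; ΔP_B = 50 − 72 = -22.
Midpoints: Q̄_A = 562.5, P̄_B = 61.00.
ε = (ΔQ_A/Q̄_A)/(ΔP_B/P̄_B) = (-133/562.5)/(-22/61.00) ≈ 0.656.

0.656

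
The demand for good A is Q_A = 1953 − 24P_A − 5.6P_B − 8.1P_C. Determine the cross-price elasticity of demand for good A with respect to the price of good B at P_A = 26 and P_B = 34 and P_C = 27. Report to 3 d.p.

At P_A = 26 and P_B = 34 and P_C = 27: Q_A = 919.9.
∂Q_A/∂P_B = -5.6.
ε = (∂Q_A/∂P_B)(P_B/Q_A) = -5.6 × (34/919.9) ≈ -0.207.

-0.207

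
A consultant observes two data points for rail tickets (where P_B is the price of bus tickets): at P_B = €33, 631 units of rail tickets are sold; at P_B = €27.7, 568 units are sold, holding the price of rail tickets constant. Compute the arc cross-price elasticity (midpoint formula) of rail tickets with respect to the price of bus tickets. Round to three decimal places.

0.602

ΔQ_A = 568 − 631 = -63; ΔP_B = 27.7 − 33 = -5.3.
Midpoints: Q̄_A = 599.5, P̄_B = 30.35.
ε = (ΔQ_A/Q̄_A)/(ΔP_B/P̄_B) = (-63/599.5)/(-5.3/30.35) ≈ 0.602.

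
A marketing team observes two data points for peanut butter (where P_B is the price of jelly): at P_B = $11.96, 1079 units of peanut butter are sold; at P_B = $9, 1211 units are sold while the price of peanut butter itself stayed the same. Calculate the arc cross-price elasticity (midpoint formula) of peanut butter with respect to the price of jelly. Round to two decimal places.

-0.41

ΔQ_A = 1211 − 1079 = 132; ΔP_B = 9 − 11.96 = -2.96.
Midpoints: Q̄_A = 1145.0, P̄_B = 10.48.
ε = (ΔQ_A/Q̄_A)/(ΔP_B/P̄_B) = (132/1145.0)/(-2.96/10.48) ≈ -0.41.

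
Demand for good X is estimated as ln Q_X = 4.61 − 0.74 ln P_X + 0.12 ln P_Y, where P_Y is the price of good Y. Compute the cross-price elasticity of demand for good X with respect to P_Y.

0.12

In a log-linear (constant-elasticity) demand function, the coefficient on ln P_Y is the cross-price elasticity.
ε = 0.12. Positive, so good X and good Y are substitutes.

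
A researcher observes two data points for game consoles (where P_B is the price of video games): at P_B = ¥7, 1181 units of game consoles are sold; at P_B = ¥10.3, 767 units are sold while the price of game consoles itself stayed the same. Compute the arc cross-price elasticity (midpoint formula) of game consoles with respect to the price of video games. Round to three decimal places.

ΔQ_A = 767 − 1181 = -414; ΔP_B = 10.3 − 7 = 3.3.
Midpoints: Q̄_A = 974.0, P̄_B = 8.65.
ε = (ΔQ_A/Q̄_A)/(ΔP_B/P̄_B) = (-414/974.0)/(3.3/8.65) ≈ -1.114.

-1.114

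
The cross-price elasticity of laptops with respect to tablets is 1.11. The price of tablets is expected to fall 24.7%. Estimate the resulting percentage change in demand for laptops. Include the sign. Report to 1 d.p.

%ΔQ ≈ ε × %ΔP of tablets = 1.11 × (-24.7%) = -27.4%.
Demand for laptops falls by about 27.4%.

-27.4%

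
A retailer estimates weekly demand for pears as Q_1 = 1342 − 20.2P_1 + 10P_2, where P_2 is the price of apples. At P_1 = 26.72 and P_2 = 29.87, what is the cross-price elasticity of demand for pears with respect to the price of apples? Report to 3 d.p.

At P_1 = 26.72 and P_2 = 29.87: Q_1 = 1100.956.
∂Q_1/∂P_2 = 10.
ε = (∂Q_1/∂P_2)(P_2/Q_1) = 10 × (29.87/1100.956) ≈ 0.271.
Since ε > 0, pears and apples are substitutes.

0.271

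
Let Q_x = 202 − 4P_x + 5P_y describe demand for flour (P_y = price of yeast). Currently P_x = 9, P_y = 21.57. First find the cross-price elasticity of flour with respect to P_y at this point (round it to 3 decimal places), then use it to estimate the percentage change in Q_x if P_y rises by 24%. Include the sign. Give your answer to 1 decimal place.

At P_x = 9, P_y = 21.57: Q_x = 273.85.
∂Q_x/∂P_y = 5.
ε = (∂Q_x/∂P_y)(P_y/Q_x) = 5.0000 × 21.57/273.85 ≈ 0.394.
%ΔQ_x ≈ ε × %ΔP_y = 0.394 × (24%) = 9.5%.

9.5%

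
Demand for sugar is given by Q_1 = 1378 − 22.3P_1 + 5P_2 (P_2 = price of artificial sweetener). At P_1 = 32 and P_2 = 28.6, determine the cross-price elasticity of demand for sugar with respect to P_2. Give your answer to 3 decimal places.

At P_1 = 32 and P_2 = 28.6: Q_1 = 807.4.
∂Q_1/∂P_2 = 5.
ε = (∂Q_1/∂P_2)(P_2/Q_1) = 5 × (28.6/807.4) ≈ 0.177.
Since ε > 0, sugar and artificial sweetener are substitutes.

0.177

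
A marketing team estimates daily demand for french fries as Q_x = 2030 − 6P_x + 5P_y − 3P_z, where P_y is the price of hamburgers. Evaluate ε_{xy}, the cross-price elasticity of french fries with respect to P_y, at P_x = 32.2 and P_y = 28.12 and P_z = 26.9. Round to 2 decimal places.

0.07

At P_x = 32.2 and P_y = 28.12 and P_z = 26.9: Q_x = 1896.7.
∂Q_x/∂P_y = 5.
ε = (∂Q_x/∂P_y)(P_y/Q_x) = 5 × (28.12/1896.7) ≈ 0.07.
Since ε > 0, french fries and hamburgers are substitutes.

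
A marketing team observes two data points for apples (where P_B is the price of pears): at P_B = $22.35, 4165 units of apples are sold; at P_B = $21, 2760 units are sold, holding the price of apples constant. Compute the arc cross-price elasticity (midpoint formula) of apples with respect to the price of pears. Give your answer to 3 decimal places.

ΔQ_A = 2760 − 4165 = -1405; ΔP_B = 21 − 22.35 = -1.35.
Midpoints: Q̄_A = 3462.5, P̄_B = 21.68.
ε = (ΔQ_A/Q̄_A)/(ΔP_B/P̄_B) = (-1405/3462.5)/(-1.35/21.68) ≈ 6.515.
ε > 0: apples and pears are substitutes.

6.515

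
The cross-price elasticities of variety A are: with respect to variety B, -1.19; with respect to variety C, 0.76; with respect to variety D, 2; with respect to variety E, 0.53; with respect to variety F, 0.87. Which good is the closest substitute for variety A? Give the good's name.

Substitutes have ε > 0. Among the positive values, 2 (variety D) is largest.

variety D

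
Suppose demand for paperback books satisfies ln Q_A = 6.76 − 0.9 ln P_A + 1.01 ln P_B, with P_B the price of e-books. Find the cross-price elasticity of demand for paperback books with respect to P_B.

In a log-linear (constant-elasticity) demand function, the coefficient on ln P_B is the cross-price elasticity.
ε = 1.01. Positive, so paperback books and e-books are substitutes.

1.01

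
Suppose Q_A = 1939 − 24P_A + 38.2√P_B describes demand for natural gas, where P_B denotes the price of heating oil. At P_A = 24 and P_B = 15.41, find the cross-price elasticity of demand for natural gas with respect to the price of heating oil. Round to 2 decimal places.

0.05

At P_A = 24 and P_B = 15.41: Q_A = 1512.956.
∂Q_A/∂P_B = 38.2/(2√P_B) = 38.2/(2√15.41) = 4.8656.
ε = (∂Q_A/∂P_B)(P_B/Q_A) = 4.8656 × (15.41/1512.956) ≈ 0.05.
ε > 0: substitutes.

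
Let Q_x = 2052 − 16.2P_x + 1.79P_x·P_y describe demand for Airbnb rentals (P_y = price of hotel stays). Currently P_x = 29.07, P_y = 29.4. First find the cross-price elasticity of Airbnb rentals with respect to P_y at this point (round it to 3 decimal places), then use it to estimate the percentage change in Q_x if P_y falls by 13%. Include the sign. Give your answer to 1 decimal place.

-6.4%

At P_x = 29.07, P_y = 29.4: Q_x = 3110.904.
∂Q_x/∂P_y = 1.79P_x = 52.0353.
ε = (∂Q_x/∂P_y)(P_y/Q_x) = 52.0353 × 29.4/3110.904 ≈ 0.492.
%ΔQ_x ≈ ε × %ΔP_y = 0.492 × (-13%) = -6.4%.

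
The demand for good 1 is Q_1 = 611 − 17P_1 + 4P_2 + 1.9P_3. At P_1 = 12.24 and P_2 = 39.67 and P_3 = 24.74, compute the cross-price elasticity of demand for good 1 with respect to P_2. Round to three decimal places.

0.261

At P_1 = 12.24 and P_2 = 39.67 and P_3 = 24.74: Q_1 = 608.606.
∂Q_1/∂P_2 = 4.
ε = (∂Q_1/∂P_2)(P_2/Q_1) = 4 × (39.67/608.606) ≈ 0.261.
Since ε > 0, good 1 and good 2 are substitutes.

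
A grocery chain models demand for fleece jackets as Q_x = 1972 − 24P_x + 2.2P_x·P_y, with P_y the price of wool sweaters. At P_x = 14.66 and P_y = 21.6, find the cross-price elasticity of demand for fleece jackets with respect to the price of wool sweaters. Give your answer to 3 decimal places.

At P_x = 14.66 and P_y = 21.6: Q_x = 2316.803.
∂Q_x/∂P_y = 2.2P_x = 2.2(14.66) = 32.2520.
ε = (∂Q_x/∂P_y)(P_y/Q_x) = 32.2520 × (21.6/2316.803) ≈ 0.301.
ε > 0: substitutes.

0.301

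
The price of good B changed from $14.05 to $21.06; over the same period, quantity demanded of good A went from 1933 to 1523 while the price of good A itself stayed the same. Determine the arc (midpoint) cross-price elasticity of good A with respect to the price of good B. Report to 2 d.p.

-0.59

ΔQ_A = 1523 − 1933 = -410; ΔP_B = 21.06 − 14.05 = 7.01.
Midpoints: Q̄_A = 1728.0, P̄_B = 17.55.
ε = (ΔQ_A/Q̄_A)/(ΔP_B/P̄_B) = (-410/1728.0)/(7.01/17.55) ≈ -0.59.
ε < 0: good A and good B are complements.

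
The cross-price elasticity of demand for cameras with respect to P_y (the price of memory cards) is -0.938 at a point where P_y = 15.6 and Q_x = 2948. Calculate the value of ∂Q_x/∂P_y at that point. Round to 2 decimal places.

ε = (∂Q_x/∂P_y)·(P_y/Q_x) ⇒ ∂Q_x/∂P_y = ε·Q_x/P_y = -0.938 × 2948/15.6 ≈ -177.26.

-177.26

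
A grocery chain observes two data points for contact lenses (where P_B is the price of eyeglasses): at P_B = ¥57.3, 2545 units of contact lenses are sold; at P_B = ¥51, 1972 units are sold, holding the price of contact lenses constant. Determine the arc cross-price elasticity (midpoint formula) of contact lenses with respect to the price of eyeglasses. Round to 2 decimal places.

2.18

ΔQ_A = 1972 − 2545 = -573; ΔP_B = 51 − 57.3 = -6.3.
Midpoints: Q̄_A = 2258.5, P̄_B = 54.15.
ε = (ΔQ_A/Q̄_A)/(ΔP_B/P̄_B) = (-573/2258.5)/(-6.3/54.15) ≈ 2.18.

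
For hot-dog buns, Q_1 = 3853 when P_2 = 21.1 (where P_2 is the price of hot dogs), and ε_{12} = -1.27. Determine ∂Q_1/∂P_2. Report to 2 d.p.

ε = (∂Q_1/∂P_2)·(P_2/Q_1) ⇒ ∂Q_1/∂P_2 = ε·Q_1/P_2 = -1.27 × 3853/21.1 ≈ -231.91.

-231.91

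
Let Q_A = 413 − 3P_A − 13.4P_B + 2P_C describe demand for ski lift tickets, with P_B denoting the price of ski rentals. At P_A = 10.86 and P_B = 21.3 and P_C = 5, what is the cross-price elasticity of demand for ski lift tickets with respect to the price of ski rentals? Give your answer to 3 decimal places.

At P_A = 10.86 and P_B = 21.3 and P_C = 5: Q_A = 105.
∂Q_A/∂P_B = -13.4.
ε = (∂Q_A/∂P_B)(P_B/Q_A) = -13.4 × (21.3/105) ≈ -2.718.

-2.718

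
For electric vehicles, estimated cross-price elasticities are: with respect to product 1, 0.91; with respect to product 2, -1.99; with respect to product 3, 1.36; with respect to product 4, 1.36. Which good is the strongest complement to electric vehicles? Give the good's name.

product 2

Complements have ε < 0. The most negative value is -1.99 (product 2).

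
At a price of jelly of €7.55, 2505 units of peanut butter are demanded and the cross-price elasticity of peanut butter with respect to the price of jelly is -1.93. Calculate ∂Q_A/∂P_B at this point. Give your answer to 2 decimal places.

-640.35

ε = (∂Q_A/∂P_B)·(P_B/Q_A) ⇒ ∂Q_A/∂P_B = ε·Q_A/P_B = -1.93 × 2505/7.55 ≈ -640.35.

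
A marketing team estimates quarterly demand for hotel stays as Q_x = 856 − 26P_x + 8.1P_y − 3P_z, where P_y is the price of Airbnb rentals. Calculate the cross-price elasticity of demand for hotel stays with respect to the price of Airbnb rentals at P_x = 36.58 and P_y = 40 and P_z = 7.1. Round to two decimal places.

1.56

At P_x = 36.58 and P_y = 40 and P_z = 7.1: Q_x = 207.62.
∂Q_x/∂P_y = 8.1.
ε = (∂Q_x/∂P_y)(P_y/Q_x) = 8.1 × (40/207.62) ≈ 1.56.
Since ε > 0, hotel stays and Airbnb rentals are substitutes.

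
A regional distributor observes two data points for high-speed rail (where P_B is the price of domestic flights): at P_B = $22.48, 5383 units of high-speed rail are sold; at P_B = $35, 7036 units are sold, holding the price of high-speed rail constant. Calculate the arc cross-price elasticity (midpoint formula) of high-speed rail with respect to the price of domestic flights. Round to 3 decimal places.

ΔQ_A = 7036 − 5383 = 1653; ΔP_B = 35 − 22.48 = 12.52.
Midpoints: Q̄_A = 6209.5, P̄_B = 28.74.
ε = (ΔQ_A/Q̄_A)/(ΔP_B/P̄_B) = (1653/6209.5)/(12.52/28.74) ≈ 0.611.

0.611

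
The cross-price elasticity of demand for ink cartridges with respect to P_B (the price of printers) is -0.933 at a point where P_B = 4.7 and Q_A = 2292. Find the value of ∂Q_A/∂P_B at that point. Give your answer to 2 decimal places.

ε = (∂Q_A/∂P_B)·(P_B/Q_A) ⇒ ∂Q_A/∂P_B = ε·Q_A/P_B = -0.933 × 2292/4.7 ≈ -454.99.

-454.99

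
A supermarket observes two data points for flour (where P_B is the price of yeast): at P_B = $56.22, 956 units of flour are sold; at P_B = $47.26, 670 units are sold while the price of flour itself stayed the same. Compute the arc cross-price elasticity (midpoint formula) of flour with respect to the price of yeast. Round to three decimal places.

2.031

ΔQ_A = 670 − 956 = -286; ΔP_B = 47.26 − 56.22 = -8.96.
Midpoints: Q̄_A = 813.0, P̄_B = 51.74.
ε = (ΔQ_A/Q̄_A)/(ΔP_B/P̄_B) = (-286/813.0)/(-8.96/51.74) ≈ 2.031.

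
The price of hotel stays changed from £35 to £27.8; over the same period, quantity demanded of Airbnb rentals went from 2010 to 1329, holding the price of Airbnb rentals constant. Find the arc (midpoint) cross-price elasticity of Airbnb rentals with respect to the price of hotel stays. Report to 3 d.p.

1.779

ΔQ_A = 1329 − 2010 = -681; ΔP_B = 27.8 − 35 = -7.2.
Midpoints: Q̄_A = 1669.5, P̄_B = 31.40.
ε = (ΔQ_A/Q̄_A)/(ΔP_B/P̄_B) = (-681/1669.5)/(-7.2/31.40) ≈ 1.779.
ε > 0: Airbnb rentals and hotel stays are substitutes.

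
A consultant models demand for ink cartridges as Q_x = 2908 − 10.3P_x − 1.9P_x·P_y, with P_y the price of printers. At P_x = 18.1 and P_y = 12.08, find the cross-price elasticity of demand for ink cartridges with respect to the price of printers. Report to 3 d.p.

At P_x = 18.1 and P_y = 12.08: Q_x = 2306.139.
∂Q_x/∂P_y = -1.9P_x = -1.9(18.1) = -34.3900.
ε = (∂Q_x/∂P_y)(P_y/Q_x) = -34.3900 × (12.08/2306.139) ≈ -0.180.
ε < 0: complements.

-0.180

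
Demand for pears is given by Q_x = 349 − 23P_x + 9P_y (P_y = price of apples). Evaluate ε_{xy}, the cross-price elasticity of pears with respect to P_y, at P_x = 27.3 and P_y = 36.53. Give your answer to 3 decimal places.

At P_x = 27.3 and P_y = 36.53: Q_x = 49.87.
∂Q_x/∂P_y = 9.
ε = (∂Q_x/∂P_y)(P_y/Q_x) = 9 × (36.53/49.87) ≈ 6.593.

6.593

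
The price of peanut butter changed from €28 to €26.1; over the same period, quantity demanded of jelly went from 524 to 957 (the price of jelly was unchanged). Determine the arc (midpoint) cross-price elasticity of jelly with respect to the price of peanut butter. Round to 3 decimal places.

-8.325

ΔQ_A = 957 − 524 = 433; ΔP_B = 26.1 − 28 = -1.9.
Midpoints: Q̄_A = 740.5, P̄_B = 27.05.
ε = (ΔQ_A/Q̄_A)/(ΔP_B/P̄_B) = (433/740.5)/(-1.9/27.05) ≈ -8.325.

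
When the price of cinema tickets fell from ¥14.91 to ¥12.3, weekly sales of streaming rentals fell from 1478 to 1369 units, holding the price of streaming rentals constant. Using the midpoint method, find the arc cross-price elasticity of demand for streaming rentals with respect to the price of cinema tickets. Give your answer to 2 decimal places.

0.40

ΔQ_A = 1369 − 1478 = -109; ΔP_B = 12.3 − 14.91 = -2.61.
Midpoints: Q̄_A = 1423.5, P̄_B = 13.61.
ε = (ΔQ_A/Q̄_A)/(ΔP_B/P̄_B) = (-109/1423.5)/(-2.61/13.61) ≈ 0.40.
ε > 0: streaming rentals and cinema tickets are substitutes.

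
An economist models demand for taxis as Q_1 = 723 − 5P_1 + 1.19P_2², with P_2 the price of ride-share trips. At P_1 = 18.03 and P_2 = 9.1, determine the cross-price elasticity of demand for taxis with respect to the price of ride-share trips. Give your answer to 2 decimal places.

At P_1 = 18.03 and P_2 = 9.1: Q_1 = 731.394.
∂Q_1/∂P_2 = 2.38P_2 = 2.38(9.1) = 21.6580.
ε = (∂Q_1/∂P_2)(P_2/Q_1) = 21.6580 × (9.1/731.394) ≈ 0.27.

0.27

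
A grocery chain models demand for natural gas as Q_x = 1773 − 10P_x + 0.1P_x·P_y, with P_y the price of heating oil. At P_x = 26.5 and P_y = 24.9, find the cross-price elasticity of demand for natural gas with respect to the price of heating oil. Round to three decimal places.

0.042

At P_x = 26.5 and P_y = 24.9: Q_x = 1573.985.
∂Q_x/∂P_y = 0.1P_x = 0.1(26.5) = 2.6500.
ε = (∂Q_x/∂P_y)(P_y/Q_x) = 2.6500 × (24.9/1573.985) ≈ 0.042.
ε > 0: substitutes.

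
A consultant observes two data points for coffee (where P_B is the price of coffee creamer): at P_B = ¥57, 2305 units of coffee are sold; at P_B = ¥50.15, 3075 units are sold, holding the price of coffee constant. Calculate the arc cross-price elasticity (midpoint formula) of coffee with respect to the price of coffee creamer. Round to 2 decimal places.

-2.24

ΔQ_A = 3075 − 2305 = 770; ΔP_B = 50.15 − 57 = -6.85.
Midpoints: Q̄_A = 2690.0, P̄_B = 53.58.
ε = (ΔQ_A/Q̄_A)/(ΔP_B/P̄_B) = (770/2690.0)/(-6.85/53.58) ≈ -2.24.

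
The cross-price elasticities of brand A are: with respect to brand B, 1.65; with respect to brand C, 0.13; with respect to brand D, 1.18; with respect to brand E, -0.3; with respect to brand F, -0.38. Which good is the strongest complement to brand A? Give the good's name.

Complements have ε < 0. The most negative value is -0.38 (brand F).

brand F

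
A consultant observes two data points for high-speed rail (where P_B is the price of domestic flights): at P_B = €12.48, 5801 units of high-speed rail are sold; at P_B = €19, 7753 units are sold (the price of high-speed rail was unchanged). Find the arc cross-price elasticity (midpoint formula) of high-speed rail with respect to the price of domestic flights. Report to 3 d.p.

0.695

ΔQ_A = 7753 − 5801 = 1952; ΔP_B = 19 − 12.48 = 6.52.
Midpoints: Q̄_A = 6777.0, P̄_B = 15.74.
ε = (ΔQ_A/Q̄_A)/(ΔP_B/P̄_B) = (1952/6777.0)/(6.52/15.74) ≈ 0.695.
ε > 0: high-speed rail and domestic flights are substitutes.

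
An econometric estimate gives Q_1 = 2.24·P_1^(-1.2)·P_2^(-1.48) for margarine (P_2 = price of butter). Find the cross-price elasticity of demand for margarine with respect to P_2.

In a log-linear (constant-elasticity) demand function, the coefficient on the exponent of P_2 is the cross-price elasticity.
ε = -1.48. Negative, so margarine and butter are complements.

-1.48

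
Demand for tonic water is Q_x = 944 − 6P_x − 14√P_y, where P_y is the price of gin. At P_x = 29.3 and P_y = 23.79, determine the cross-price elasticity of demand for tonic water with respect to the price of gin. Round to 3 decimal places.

At P_x = 29.3 and P_y = 23.79: Q_x = 699.915.
∂Q_x/∂P_y = -14/(2√P_y) = -14/(2√23.79) = -1.4352.
ε = (∂Q_x/∂P_y)(P_y/Q_x) = -1.4352 × (23.79/699.915) ≈ -0.049.

-0.049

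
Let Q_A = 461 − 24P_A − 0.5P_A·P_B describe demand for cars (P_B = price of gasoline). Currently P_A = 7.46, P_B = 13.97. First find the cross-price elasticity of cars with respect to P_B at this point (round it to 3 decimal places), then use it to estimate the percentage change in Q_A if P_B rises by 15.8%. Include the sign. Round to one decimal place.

-3.6%

At P_A = 7.46, P_B = 13.97: Q_A = 229.852.
∂Q_A/∂P_B = -0.5P_A = -3.7300.
ε = (∂Q_A/∂P_B)(P_B/Q_A) = -3.7300 × 13.97/229.852 ≈ -0.227.
%ΔQ_A ≈ ε × %ΔP_B = -0.227 × (15.8%) = -3.6%.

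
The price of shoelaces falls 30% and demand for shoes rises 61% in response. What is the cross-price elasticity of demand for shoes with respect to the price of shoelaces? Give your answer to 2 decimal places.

-2.03

ε = (%ΔQ of shoes) / (%ΔP of shoelaces) = (61%) / (-30%) ≈ -2.03.
Negative cross-price elasticity: complements.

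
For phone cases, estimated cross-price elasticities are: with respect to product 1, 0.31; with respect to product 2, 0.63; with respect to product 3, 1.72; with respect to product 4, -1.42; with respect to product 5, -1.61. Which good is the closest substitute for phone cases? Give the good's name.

Substitutes have ε > 0. Among the positive values, 1.72 (product 3) is largest.

product 3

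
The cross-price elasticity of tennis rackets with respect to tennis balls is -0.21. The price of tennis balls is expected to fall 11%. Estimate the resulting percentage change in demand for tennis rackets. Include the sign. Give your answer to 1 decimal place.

2.3%

%ΔQ ≈ ε × %ΔP of tennis balls = -0.21 × (-11%) = 2.3%.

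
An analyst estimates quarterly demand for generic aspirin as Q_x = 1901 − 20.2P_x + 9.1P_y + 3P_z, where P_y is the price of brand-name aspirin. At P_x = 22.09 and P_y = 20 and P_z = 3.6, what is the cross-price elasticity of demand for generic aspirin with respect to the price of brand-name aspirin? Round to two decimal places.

0.11

At P_x = 22.09 and P_y = 20 and P_z = 3.6: Q_x = 1647.582.
∂Q_x/∂P_y = 9.1.
ε = (∂Q_x/∂P_y)(P_y/Q_x) = 9.1 × (20/1647.582) ≈ 0.11.
Since ε > 0, generic aspirin and brand-name aspirin are substitutes.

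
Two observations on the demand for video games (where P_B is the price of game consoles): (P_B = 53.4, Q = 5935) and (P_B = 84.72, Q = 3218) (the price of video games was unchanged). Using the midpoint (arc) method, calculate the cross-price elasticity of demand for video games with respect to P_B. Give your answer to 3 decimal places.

ΔQ_A = 3218 − 5935 = -2717; ΔP_B = 84.72 − 53.4 = 31.32.
Midpoints: Q̄_A = 4576.5, P̄_B = 69.06.
ε = (ΔQ_A/Q̄_A)/(ΔP_B/P̄_B) = (-2717/4576.5)/(31.32/69.06) ≈ -1.309.

-1.309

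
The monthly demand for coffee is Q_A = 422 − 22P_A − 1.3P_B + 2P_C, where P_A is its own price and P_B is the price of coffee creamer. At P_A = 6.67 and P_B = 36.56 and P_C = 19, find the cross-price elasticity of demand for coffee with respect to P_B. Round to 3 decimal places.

At P_A = 6.67 and P_B = 36.56 and P_C = 19: Q_A = 265.732.
∂Q_A/∂P_B = -1.3.
ε = (∂Q_A/∂P_B)(P_B/Q_A) = -1.3 × (36.56/265.732) ≈ -0.179.

-0.179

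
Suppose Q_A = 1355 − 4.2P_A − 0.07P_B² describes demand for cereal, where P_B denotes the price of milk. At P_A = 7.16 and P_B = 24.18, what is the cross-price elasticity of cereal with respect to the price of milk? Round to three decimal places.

-0.064

At P_A = 7.16 and P_B = 24.18: Q_A = 1284.001.
∂Q_A/∂P_B = -0.14P_B = -0.14(24.18) = -3.3852.
ε = (∂Q_A/∂P_B)(P_B/Q_A) = -3.3852 × (24.18/1284.001) ≈ -0.064.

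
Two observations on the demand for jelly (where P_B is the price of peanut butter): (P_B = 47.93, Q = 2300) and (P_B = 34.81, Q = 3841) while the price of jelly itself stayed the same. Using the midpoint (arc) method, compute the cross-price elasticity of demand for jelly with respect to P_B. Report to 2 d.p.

ΔQ_A = 3841 − 2300 = 1541; ΔP_B = 34.81 − 47.93 = -13.12.
Midpoints: Q̄_A = 3070.5, P̄_B = 41.37.
ε = (ΔQ_A/Q̄_A)/(ΔP_B/P̄_B) = (1541/3070.5)/(-13.12/41.37) ≈ -1.58.

-1.58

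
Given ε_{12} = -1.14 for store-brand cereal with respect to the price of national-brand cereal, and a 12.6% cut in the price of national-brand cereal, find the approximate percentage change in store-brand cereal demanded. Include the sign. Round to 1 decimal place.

%ΔQ ≈ ε × %ΔP of national-brand cereal = -1.14 × (-12.6%) = 14.4%.
Demand for store-brand cereal rises by about 14.4%.

14.4%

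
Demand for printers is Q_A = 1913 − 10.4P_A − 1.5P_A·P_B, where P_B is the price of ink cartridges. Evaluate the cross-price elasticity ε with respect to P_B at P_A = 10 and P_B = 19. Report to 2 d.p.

At P_A = 10 and P_B = 19: Q_A = 1524.
∂Q_A/∂P_B = -1.5P_A = -1.5(10) = -15.0000.
ε = (∂Q_A/∂P_B)(P_B/Q_A) = -15.0000 × (19/1524) ≈ -0.19.

-0.19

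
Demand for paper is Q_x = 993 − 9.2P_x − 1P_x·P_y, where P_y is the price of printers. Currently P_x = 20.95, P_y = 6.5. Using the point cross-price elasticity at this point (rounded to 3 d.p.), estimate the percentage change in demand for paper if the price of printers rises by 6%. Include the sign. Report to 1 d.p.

At P_x = 20.95, P_y = 6.5: Q_x = 664.085.
∂Q_x/∂P_y = -1P_x = -20.9500.
ε = (∂Q_x/∂P_y)(P_y/Q_x) = -20.9500 × 6.5/664.085 ≈ -0.205.
%ΔQ_x ≈ ε × %ΔP_y = -0.205 × (6%) = -1.2%.

-1.2%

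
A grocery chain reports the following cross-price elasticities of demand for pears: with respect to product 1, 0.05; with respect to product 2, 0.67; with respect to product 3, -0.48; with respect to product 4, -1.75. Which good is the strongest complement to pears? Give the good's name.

Complements have ε < 0. The most negative value is -1.75 (product 4).

product 4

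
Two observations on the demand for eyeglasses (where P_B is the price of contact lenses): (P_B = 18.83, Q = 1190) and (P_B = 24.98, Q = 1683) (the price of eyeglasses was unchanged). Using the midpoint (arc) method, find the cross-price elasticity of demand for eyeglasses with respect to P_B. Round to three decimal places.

ΔQ_A = 1683 − 1190 = 493; ΔP_B = 24.98 − 18.83 = 6.15.
Midpoints: Q̄_A = 1436.5, P̄_B = 21.91.
ε = (ΔQ_A/Q̄_A)/(ΔP_B/P̄_B) = (493/1436.5)/(6.15/21.91) ≈ 1.222.

1.222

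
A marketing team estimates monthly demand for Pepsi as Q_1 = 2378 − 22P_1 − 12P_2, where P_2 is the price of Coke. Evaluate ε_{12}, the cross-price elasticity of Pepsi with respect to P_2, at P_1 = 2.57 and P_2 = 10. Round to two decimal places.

-0.05

At P_1 = 2.57 and P_2 = 10: Q_1 = 2201.46.
∂Q_1/∂P_2 = -12.
ε = (∂Q_1/∂P_2)(P_2/Q_1) = -12 × (10/2201.46) ≈ -0.05.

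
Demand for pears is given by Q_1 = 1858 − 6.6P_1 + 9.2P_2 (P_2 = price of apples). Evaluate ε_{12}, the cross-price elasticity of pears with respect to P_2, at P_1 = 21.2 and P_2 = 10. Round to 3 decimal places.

0.051

At P_1 = 21.2 and P_2 = 10: Q_1 = 1810.08.
∂Q_1/∂P_2 = 9.2.
ε = (∂Q_1/∂P_2)(P_2/Q_1) = 9.2 × (10/1810.08) ≈ 0.051.
Since ε > 0, pears and apples are substitutes.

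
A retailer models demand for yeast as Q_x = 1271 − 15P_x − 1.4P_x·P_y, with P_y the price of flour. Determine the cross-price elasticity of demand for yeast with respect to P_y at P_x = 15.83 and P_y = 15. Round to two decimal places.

At P_x = 15.83 and P_y = 15: Q_x = 701.12.
∂Q_x/∂P_y = -1.4P_x = -1.4(15.83) = -22.1620.
ε = (∂Q_x/∂P_y)(P_y/Q_x) = -22.1620 × (15/701.12) ≈ -0.47.

-0.47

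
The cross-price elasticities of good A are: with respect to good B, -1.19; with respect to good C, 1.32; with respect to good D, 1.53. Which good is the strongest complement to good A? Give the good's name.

Complements have ε < 0. The most negative value is -1.19 (good B).

good B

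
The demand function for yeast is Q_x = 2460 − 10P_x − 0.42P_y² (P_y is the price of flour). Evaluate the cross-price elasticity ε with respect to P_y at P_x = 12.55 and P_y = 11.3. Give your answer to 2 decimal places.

At P_x = 12.55 and P_y = 11.3: Q_x = 2280.870.
∂Q_x/∂P_y = -0.84P_y = -0.84(11.3) = -9.4920.
ε = (∂Q_x/∂P_y)(P_y/Q_x) = -9.4920 × (11.3/2280.870) ≈ -0.05.
ε < 0: complements.

-0.05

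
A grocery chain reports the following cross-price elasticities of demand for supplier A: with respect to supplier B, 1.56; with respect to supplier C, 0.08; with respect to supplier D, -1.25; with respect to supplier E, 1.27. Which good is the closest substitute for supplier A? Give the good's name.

supplier B

Substitutes have ε > 0. Among the positive values, 1.56 (supplier B) is largest.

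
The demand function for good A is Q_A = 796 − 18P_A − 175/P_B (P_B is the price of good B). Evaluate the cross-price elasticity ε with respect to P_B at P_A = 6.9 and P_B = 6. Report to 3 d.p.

At P_A = 6.9 and P_B = 6: Q_A = 642.633.
∂Q_A/∂P_B = 175/P_B² = 4.8611.
ε = (∂Q_A/∂P_B)(P_B/Q_A) = 4.8611 × (6/642.633) ≈ 0.045.

0.045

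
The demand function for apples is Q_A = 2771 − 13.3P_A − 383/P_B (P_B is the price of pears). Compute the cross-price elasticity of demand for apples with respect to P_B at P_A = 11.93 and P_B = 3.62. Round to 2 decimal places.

At P_A = 11.93 and P_B = 3.62: Q_A = 2506.530.
∂Q_A/∂P_B = 383/P_B² = 29.2268.
ε = (∂Q_A/∂P_B)(P_B/Q_A) = 29.2268 × (3.62/2506.530) ≈ 0.04.

0.04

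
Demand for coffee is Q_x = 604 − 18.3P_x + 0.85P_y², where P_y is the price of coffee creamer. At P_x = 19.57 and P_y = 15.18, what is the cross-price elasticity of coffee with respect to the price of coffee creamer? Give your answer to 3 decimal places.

0.887

At P_x = 19.57 and P_y = 15.18: Q_x = 441.737.
∂Q_x/∂P_y = 1.7P_y = 1.7(15.18) = 25.8060.
ε = (∂Q_x/∂P_y)(P_y/Q_x) = 25.8060 × (15.18/441.737) ≈ 0.887.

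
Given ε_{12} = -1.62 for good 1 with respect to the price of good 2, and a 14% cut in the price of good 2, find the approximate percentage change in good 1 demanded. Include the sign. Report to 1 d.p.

22.7%

%ΔQ ≈ ε × %ΔP of good 2 = -1.62 × (-14%) = 22.7%.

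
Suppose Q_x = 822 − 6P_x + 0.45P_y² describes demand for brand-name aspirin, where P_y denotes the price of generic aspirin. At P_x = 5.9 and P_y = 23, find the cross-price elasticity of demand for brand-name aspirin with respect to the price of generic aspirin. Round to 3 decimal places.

0.465

At P_x = 5.9 and P_y = 23: Q_x = 1024.65.
∂Q_x/∂P_y = 0.9P_y = 0.9(23) = 20.7000.
ε = (∂Q_x/∂P_y)(P_y/Q_x) = 20.7000 × (23/1024.65) ≈ 0.465.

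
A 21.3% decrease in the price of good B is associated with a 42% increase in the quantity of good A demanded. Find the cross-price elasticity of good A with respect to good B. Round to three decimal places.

-1.972

ε = (%ΔQ of good A) / (%ΔP of good B) = (42%) / (-21.3%) ≈ -1.972.
Negative cross-price elasticity: complements.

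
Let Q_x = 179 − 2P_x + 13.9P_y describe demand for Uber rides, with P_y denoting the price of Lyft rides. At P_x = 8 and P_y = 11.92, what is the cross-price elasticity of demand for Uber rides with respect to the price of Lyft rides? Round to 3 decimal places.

At P_x = 8 and P_y = 11.92: Q_x = 328.688.
∂Q_x/∂P_y = 13.9.
ε = (∂Q_x/∂P_y)(P_y/Q_x) = 13.9 × (11.92/328.688) ≈ 0.504.

0.504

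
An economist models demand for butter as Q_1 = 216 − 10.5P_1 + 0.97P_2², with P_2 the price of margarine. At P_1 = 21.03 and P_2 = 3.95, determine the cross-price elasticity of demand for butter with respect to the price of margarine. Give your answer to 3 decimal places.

At P_1 = 21.03 and P_2 = 3.95: Q_1 = 10.319.
∂Q_1/∂P_2 = 1.94P_2 = 1.94(3.95) = 7.6630.
ε = (∂Q_1/∂P_2)(P_2/Q_1) = 7.6630 × (3.95/10.319) ≈ 2.933.
ε > 0: substitutes.

2.933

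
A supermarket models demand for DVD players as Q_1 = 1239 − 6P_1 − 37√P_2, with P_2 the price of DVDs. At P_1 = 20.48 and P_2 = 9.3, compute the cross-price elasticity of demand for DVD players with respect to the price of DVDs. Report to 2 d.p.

At P_1 = 20.48 and P_2 = 9.3: Q_1 = 1003.285.
∂Q_1/∂P_2 = -37/(2√P_2) = -37/(2√9.3) = -6.0664.
ε = (∂Q_1/∂P_2)(P_2/Q_1) = -6.0664 × (9.3/1003.285) ≈ -0.06.
ε < 0: complements.

-0.06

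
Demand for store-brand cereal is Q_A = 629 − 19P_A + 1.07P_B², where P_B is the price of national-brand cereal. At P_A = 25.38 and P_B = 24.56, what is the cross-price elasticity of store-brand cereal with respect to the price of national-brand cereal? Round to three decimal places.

At P_A = 25.38 and P_B = 24.56: Q_A = 792.197.
∂Q_A/∂P_B = 2.14P_B = 2.14(24.56) = 52.5584.
ε = (∂Q_A/∂P_B)(P_B/Q_A) = 52.5584 × (24.56/792.197) ≈ 1.629.

1.629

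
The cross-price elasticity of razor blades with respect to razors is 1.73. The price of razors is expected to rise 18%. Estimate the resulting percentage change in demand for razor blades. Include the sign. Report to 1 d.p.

%ΔQ ≈ ε × %ΔP of razors = 1.73 × (18%) = 31.1%.
Demand for razor blades rises by about 31.1%.

31.1%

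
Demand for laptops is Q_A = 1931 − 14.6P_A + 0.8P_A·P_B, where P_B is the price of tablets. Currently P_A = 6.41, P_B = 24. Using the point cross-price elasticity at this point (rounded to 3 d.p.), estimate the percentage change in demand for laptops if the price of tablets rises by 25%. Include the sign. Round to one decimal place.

1.6%

At P_A = 6.41, P_B = 24: Q_A = 1960.486.
∂Q_A/∂P_B = 0.8P_A = 5.1280.
ε = (∂Q_A/∂P_B)(P_B/Q_A) = 5.1280 × 24/1960.486 ≈ 0.063.
%ΔQ_A ≈ ε × %ΔP_B = 0.063 × (25%) = 1.6%.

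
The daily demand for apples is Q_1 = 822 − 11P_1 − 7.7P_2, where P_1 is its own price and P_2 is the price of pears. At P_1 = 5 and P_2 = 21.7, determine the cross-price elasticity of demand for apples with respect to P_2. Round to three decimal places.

-0.279

At P_1 = 5 and P_2 = 21.7: Q_1 = 599.91.
∂Q_1/∂P_2 = -7.7.
ε = (∂Q_1/∂P_2)(P_2/Q_1) = -7.7 × (21.7/599.91) ≈ -0.279.
Since ε < 0, apples and pears are complements.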